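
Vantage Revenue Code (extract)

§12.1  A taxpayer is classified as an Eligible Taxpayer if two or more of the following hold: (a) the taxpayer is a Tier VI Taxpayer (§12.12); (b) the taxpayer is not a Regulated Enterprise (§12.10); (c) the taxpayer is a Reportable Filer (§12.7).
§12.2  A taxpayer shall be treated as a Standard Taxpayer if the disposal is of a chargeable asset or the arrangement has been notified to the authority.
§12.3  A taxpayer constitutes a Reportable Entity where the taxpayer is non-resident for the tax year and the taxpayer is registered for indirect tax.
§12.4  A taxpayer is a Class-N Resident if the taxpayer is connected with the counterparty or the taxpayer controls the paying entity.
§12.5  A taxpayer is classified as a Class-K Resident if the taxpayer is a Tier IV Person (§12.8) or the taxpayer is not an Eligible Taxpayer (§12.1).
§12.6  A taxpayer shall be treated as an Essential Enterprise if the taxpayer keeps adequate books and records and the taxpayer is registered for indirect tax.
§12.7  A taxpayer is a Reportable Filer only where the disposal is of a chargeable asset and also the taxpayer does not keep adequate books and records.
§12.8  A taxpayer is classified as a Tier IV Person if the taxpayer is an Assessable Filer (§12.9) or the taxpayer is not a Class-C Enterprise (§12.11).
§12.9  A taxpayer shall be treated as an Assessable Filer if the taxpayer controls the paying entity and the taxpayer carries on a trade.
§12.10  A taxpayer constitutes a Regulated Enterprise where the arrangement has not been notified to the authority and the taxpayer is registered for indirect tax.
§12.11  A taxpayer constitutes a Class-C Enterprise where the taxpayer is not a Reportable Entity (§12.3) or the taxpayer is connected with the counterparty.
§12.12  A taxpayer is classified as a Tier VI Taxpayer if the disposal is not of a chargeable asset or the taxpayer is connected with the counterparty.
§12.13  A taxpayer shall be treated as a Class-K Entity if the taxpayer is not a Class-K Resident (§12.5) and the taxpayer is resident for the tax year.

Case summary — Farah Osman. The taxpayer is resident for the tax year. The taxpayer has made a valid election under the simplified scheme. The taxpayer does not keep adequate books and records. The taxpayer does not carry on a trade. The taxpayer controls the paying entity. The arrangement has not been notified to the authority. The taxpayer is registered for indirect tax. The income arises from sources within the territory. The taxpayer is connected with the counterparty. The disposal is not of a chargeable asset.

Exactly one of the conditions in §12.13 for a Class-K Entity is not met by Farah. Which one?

Class-K Resident

§12.9 — Assessable Filer: [the taxpayer controls the paying entity? yes] AND [the taxpayer carries on a trade? no] → not satisfied.
§12.3 — Reportable Entity: [the taxpayer is non-resident for the tax year? no] AND [the taxpayer is registered for indirect tax? yes] → not satisfied.
§12.11 — Class-C Enterprise: [not a Reportable Entity (§12.3)? yes] OR [the taxpayer is connected with the counterparty? yes] → satisfied.
§12.8 — Tier IV Person: [Assessable Filer (§12.9)? no] OR [not a Class-C Enterprise (§12.11)? no] → not satisfied.
§12.12 — Tier VI Taxpayer: [the disposal is not of a chargeable asset? yes] OR [the taxpayer is connected with the counterparty? yes] → satisfied.
§12.10 — Regulated Enterprise: [the arrangement has not been notified to the authority? yes] AND [the taxpayer is registered for indirect tax? yes] → satisfied.
§12.7 — Reportable Filer: [the disposal is of a chargeable asset? no] AND [the taxpayer does not keep adequate books and records? yes] → not satisfied.
§12.1 — Eligible Taxpayer: Tier VI Taxpayer (§12.12)? yes; not a Regulated Enterprise (§12.10)? no; Reportable Filer (§12.7)? no — 1 of 3 hold (need ≥2) → not satisfied.
§12.5 — Class-K Resident: [Tier IV Person (§12.8)? no] OR [not an Eligible Taxpayer (§12.1)? yes] → satisfied.
§12.13 — Class-K Entity: [not a Class-K Resident (§12.5)? no] AND [the taxpayer is resident for the tax year? yes] → not satisfied.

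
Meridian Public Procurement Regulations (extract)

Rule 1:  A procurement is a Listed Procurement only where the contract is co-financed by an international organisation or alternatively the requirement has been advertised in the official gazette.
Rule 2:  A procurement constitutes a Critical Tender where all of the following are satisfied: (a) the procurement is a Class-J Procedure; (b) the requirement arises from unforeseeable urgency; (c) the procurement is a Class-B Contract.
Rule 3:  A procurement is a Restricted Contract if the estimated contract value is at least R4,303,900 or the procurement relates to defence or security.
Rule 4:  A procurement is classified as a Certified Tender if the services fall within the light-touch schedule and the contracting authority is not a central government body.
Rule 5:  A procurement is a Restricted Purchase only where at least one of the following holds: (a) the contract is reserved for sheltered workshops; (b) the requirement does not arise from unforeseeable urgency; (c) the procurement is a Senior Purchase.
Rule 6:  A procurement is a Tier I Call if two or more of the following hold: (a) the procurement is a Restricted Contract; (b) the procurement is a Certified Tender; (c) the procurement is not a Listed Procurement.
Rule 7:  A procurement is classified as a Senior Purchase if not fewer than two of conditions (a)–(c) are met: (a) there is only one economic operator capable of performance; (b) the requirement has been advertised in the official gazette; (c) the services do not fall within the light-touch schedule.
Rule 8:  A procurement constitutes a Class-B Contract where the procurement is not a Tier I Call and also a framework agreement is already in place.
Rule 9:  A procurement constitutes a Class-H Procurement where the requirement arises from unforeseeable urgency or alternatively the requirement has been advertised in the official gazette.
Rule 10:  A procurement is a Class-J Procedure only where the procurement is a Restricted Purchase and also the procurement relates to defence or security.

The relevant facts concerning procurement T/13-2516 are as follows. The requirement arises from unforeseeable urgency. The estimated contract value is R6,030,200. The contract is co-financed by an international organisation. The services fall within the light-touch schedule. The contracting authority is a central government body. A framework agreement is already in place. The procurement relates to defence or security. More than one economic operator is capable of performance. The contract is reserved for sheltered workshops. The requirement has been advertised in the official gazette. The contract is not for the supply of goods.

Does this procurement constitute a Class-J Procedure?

rule 7 — Senior Purchase: there is only one economic operator capable of performance? no; the requirement has been advertised in the official gazette? yes; the services do not fall within the light-touch schedule? no — 1 of 3 hold (need ≥2) → not satisfied.
rule 5 — Restricted Purchase: [the contract is reserved for sheltered workshops? yes] OR [the requirement does not arise from unforeseeable urgency? no] OR [Senior Purchase (rule 7)? no] → satisfied.
rule 10 — Class-J Procedure: [Restricted Purchase (rule 5)? yes] AND [the procurement relates to defence or security? yes] → satisfied.

Yes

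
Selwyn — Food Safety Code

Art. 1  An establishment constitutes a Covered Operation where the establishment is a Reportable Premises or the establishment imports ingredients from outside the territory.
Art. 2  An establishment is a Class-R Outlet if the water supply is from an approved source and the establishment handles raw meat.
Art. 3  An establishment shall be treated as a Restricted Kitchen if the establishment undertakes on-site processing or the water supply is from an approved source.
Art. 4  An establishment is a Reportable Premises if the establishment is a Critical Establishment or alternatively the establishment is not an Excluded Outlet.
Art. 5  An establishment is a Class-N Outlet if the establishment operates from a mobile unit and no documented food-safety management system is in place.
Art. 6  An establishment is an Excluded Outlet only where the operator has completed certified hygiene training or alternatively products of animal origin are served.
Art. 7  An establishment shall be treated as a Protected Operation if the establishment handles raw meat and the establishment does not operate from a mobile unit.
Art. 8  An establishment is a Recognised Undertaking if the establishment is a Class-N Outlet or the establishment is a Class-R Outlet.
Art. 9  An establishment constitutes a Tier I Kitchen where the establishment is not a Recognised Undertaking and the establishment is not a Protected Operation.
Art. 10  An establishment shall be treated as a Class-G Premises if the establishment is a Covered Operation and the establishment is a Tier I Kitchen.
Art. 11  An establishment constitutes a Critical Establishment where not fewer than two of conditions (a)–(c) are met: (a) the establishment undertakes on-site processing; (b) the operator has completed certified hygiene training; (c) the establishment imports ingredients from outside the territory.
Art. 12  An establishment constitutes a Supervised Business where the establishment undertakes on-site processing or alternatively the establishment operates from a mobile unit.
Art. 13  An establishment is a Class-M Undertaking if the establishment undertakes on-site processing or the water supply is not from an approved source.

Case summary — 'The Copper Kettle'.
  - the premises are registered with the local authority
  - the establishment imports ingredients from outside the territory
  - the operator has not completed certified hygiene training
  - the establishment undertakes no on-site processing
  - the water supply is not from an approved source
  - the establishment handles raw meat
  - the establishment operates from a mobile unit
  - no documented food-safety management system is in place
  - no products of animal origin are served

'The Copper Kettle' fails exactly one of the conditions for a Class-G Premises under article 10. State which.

Tier I Kitchen

Under article 11: the establishment undertakes on-site processing? no; the operator has completed certified hygiene training? no; the establishment imports ingredients from outside the territory? yes — 1 of 3 hold (need ≥2) → not satisfied.
Under article 6: the operator has completed certified hygiene training? no; or products of animal origin are served? no. So the establishment is not an Excluded Outlet.
Under article 4: Critical Establishment (article 11)? no; or not an Excluded Outlet (article 6)? yes. So the establishment is a Reportable Premises.
Under article 1: Reportable Premises (article 4)? yes; or the establishment imports ingredients from outside the territory? yes. So the establishment is a Covered Operation.
Under article 5: the establishment operates from a mobile unit? yes; and no documented food-safety management system is in place? yes. So the establishment is a Class-N Outlet.
Under article 2: the water supply is from an approved source? no; and the establishment handles raw meat? yes. So the establishment is not a Class-R Outlet.
Under article 8: Class-N Outlet (article 5)? yes; or Class-R Outlet (article 2)? no. So the establishment is a Recognised Undertaking.
Under article 7: the establishment handles raw meat? yes; and the establishment does not operate from a mobile unit? no. So the establishment is not a Protected Operation.
Under article 9: not a Recognised Undertaking (article 8)? no; and not a Protected Operation (article 7)? yes. So the establishment is not a Tier I Kitchen.
Under article 10: Covered Operation (article 1)? yes; and Tier I Kitchen (article 9)? no. So the establishment is not a Class-G Premises.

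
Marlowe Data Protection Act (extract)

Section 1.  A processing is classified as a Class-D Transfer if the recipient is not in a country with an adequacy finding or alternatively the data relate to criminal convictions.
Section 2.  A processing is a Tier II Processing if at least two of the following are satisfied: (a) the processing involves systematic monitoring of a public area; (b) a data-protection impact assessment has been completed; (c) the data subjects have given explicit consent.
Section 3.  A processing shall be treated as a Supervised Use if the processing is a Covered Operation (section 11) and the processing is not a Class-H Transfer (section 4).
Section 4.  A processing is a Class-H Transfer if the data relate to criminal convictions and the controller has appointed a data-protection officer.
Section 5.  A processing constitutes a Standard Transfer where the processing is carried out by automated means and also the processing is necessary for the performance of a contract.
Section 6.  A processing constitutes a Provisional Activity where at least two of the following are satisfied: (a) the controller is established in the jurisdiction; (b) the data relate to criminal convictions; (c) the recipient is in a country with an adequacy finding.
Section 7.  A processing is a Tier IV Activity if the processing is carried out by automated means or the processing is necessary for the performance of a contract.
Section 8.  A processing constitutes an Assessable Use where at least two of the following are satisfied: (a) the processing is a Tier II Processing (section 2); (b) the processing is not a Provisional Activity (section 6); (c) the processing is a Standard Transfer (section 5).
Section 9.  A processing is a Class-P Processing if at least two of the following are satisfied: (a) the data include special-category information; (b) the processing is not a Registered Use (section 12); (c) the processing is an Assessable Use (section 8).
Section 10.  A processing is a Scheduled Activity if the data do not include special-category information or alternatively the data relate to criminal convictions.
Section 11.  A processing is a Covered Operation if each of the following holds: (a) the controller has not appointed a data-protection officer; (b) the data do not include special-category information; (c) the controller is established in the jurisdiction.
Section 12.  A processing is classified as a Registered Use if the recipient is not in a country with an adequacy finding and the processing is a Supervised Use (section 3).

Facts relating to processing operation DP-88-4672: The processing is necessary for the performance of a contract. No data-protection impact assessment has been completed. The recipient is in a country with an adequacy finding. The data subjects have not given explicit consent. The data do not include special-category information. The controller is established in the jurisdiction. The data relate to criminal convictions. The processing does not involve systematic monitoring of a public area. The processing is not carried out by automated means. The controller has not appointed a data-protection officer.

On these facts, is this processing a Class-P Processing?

No

section 11 — Covered Operation: [the controller has not appointed a data-protection officer? yes] AND [the data do not include special-category information? yes] AND [the controller is established in the jurisdiction? yes] → satisfied.
section 4 — Class-H Transfer: [the data relate to criminal convictions? yes] AND [the controller has appointed a data-protection officer? no] → not satisfied.
section 3 — Supervised Use: [Covered Operation (section 11)? yes] AND [not a Class-H Transfer (section 4)? yes] → satisfied.
section 12 — Registered Use: [the recipient is not in a country with an adequacy finding? no] AND [Supervised Use (section 3)? yes] → not satisfied.
section 2 — Tier II Processing: the processing involves systematic monitoring of a public area? no; a data-protection impact assessment has been completed? no; the data subjects have given explicit consent? no — 0 of 3 hold (need ≥2) → not satisfied.
section 6 — Provisional Activity: the controller is established in the jurisdiction? yes; the data relate to criminal convictions? yes; the recipient is in a country with an adequacy finding? yes — 3 of 3 hold (need ≥2) → satisfied.
section 5 — Standard Transfer: [the processing is carried out by automated means? no] AND [the processing is necessary for the performance of a contract? yes] → not satisfied.
section 8 — Assessable Use: Tier II Processing (section 2)? no; not a Provisional Activity (section 6)? no; Standard Transfer (section 5)? no — 0 of 3 hold (need ≥2) → not satisfied.
section 9 — Class-P Processing: the data include special-category information? no; not a Registered Use (section 12)? yes; Assessable Use (section 8)? no — 1 of 3 hold (need ≥2) → not satisfied.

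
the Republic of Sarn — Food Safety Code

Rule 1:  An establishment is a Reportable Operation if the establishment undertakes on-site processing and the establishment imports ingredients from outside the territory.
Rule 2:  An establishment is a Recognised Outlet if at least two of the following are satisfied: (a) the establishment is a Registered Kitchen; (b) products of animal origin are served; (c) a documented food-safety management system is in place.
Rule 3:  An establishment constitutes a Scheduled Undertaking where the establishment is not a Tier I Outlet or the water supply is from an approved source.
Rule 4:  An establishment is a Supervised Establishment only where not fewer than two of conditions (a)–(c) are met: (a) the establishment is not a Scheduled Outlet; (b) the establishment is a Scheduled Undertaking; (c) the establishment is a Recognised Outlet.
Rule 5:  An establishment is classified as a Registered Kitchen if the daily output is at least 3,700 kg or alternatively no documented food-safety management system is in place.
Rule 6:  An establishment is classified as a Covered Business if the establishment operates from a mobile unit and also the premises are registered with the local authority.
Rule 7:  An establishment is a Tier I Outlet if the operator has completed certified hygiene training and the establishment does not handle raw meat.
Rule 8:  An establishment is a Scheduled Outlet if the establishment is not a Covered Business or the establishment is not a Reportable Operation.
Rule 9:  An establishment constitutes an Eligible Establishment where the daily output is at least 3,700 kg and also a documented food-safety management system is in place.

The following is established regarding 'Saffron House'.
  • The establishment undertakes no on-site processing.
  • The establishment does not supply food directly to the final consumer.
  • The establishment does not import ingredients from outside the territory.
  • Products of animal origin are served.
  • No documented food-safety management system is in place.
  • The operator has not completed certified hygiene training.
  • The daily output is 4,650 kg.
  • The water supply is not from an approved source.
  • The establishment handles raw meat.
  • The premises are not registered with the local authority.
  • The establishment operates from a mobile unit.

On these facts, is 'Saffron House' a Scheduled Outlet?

Yes

rule 6 — Covered Business: [the establishment operates from a mobile unit? yes] AND [the premises are registered with the local authority? no] → not satisfied.
rule 1 — Reportable Operation: [the establishment undertakes on-site processing? no] AND [the establishment imports ingredients from outside the territory? no] → not satisfied.
rule 8 — Scheduled Outlet: [not a Covered Business (rule 6)? yes] OR [not a Reportable Operation (rule 1)? yes] → satisfied.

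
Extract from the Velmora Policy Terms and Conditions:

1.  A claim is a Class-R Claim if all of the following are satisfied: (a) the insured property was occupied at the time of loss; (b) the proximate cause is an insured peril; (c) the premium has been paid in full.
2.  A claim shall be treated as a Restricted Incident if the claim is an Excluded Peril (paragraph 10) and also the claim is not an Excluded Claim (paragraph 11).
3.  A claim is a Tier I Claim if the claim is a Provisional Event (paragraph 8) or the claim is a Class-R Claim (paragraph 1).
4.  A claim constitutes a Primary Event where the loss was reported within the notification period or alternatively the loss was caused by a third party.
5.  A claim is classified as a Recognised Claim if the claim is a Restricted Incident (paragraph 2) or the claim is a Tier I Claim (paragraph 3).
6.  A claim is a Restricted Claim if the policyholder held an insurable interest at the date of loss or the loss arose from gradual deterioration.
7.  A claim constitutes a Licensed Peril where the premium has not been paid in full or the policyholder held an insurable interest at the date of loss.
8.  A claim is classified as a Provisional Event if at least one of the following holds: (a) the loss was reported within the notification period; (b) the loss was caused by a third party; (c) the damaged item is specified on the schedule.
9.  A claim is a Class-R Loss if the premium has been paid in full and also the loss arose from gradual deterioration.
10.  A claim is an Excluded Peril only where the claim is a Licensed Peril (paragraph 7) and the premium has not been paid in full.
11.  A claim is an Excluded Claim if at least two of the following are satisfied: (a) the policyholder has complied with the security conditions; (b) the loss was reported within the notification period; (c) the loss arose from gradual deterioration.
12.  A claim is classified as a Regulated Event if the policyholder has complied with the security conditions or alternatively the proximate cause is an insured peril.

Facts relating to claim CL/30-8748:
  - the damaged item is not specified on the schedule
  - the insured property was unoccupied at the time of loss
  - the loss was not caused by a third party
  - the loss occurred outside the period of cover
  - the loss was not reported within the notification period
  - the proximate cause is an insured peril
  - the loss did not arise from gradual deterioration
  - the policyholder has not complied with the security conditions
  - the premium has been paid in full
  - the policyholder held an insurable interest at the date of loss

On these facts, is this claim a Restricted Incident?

paragraph 7 — Licensed Peril: [the premium has not been paid in full? no] OR [the policyholder held an insurable interest at the date of loss? yes] → satisfied.
paragraph 10 — Excluded Peril: [Licensed Peril (paragraph 7)? yes] AND [the premium has not been paid in full? no] → not satisfied.
paragraph 11 — Excluded Claim: the policyholder has complied with the security conditions? no; the loss was reported within the notification period? no; the loss arose from gradual deterioration? no — 0 of 3 hold (need ≥2) → not satisfied.
paragraph 2 — Restricted Incident: [Excluded Peril (paragraph 10)? no] AND [not an Excluded Claim (paragraph 11)? yes] → not satisfied.

No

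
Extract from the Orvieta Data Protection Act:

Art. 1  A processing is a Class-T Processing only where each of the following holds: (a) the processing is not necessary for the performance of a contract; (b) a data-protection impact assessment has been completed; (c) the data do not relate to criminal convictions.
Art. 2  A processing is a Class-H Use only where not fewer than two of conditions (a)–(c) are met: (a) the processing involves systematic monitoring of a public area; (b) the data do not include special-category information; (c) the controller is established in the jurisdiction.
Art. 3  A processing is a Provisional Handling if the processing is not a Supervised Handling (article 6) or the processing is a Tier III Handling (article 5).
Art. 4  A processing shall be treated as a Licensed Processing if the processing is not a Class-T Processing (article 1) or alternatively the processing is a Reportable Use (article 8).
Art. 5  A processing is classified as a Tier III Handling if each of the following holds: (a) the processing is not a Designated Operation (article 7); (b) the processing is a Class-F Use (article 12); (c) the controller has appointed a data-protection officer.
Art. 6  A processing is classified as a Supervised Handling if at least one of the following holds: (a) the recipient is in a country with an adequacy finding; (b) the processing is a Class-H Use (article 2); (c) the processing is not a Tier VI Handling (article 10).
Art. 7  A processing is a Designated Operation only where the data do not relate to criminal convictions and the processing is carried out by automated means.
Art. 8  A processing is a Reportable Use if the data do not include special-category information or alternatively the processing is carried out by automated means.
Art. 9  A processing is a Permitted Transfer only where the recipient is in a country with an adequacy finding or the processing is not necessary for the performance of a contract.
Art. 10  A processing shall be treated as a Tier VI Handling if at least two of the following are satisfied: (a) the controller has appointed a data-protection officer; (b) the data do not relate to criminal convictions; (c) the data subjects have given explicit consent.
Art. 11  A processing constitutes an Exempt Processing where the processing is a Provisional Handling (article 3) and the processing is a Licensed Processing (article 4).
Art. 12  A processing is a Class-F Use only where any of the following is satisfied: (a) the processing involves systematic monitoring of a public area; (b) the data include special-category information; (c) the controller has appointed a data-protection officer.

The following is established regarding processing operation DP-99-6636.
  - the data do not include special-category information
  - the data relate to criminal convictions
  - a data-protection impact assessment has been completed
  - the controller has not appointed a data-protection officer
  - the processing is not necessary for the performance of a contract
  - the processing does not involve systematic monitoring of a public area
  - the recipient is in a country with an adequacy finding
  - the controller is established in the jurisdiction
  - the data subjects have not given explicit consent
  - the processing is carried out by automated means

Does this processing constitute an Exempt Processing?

article 2 — Class-H Use: the processing involves systematic monitoring of a public area? no; the data do not include special-category information? yes; the controller is established in the jurisdiction? yes — 2 of 3 hold (need ≥2) → satisfied.
article 10 — Tier VI Handling: the controller has appointed a data-protection officer? no; the data do not relate to criminal convictions? no; the data subjects have given explicit consent? no — 0 of 3 hold (need ≥2) → not satisfied.
article 6 — Supervised Handling: [the recipient is in a country with an adequacy finding? yes] OR [Class-H Use (article 2)? yes] OR [not a Tier VI Handling (article 10)? yes] → satisfied.
article 7 — Designated Operation: [the data do not relate to criminal convictions? no] AND [the processing is carried out by automated means? yes] → not satisfied.
article 12 — Class-F Use: [the processing involves systematic monitoring of a public area? no] OR [the data include special-category information? no] OR [the controller has appointed a data-protection officer? no] → not satisfied.
article 5 — Tier III Handling: [not a Designated Operation (article 7)? yes] AND [Class-F Use (article 12)? no] AND [the controller has appointed a data-protection officer? no] → not satisfied.
article 3 — Provisional Handling: [not a Supervised Handling (article 6)? no] OR [Tier III Handling (article 5)? no] → not satisfied.
article 1 — Class-T Processing: [the processing is not necessary for the performance of a contract? yes] AND [a data-protection impact assessment has been completed? yes] AND [the data do not relate to criminal convictions? no] → not satisfied.
article 8 — Reportable Use: [the data do not include special-category information? yes] OR [the processing is carried out by automated means? yes] → satisfied.
article 4 — Licensed Processing: [not a Class-T Processing (article 1)? yes] OR [Reportable Use (article 8)? yes] → satisfied.
article 11 — Exempt Processing: [Provisional Handling (article 3)? no] AND [Licensed Processing (article 4)? yes] → not satisfied.

No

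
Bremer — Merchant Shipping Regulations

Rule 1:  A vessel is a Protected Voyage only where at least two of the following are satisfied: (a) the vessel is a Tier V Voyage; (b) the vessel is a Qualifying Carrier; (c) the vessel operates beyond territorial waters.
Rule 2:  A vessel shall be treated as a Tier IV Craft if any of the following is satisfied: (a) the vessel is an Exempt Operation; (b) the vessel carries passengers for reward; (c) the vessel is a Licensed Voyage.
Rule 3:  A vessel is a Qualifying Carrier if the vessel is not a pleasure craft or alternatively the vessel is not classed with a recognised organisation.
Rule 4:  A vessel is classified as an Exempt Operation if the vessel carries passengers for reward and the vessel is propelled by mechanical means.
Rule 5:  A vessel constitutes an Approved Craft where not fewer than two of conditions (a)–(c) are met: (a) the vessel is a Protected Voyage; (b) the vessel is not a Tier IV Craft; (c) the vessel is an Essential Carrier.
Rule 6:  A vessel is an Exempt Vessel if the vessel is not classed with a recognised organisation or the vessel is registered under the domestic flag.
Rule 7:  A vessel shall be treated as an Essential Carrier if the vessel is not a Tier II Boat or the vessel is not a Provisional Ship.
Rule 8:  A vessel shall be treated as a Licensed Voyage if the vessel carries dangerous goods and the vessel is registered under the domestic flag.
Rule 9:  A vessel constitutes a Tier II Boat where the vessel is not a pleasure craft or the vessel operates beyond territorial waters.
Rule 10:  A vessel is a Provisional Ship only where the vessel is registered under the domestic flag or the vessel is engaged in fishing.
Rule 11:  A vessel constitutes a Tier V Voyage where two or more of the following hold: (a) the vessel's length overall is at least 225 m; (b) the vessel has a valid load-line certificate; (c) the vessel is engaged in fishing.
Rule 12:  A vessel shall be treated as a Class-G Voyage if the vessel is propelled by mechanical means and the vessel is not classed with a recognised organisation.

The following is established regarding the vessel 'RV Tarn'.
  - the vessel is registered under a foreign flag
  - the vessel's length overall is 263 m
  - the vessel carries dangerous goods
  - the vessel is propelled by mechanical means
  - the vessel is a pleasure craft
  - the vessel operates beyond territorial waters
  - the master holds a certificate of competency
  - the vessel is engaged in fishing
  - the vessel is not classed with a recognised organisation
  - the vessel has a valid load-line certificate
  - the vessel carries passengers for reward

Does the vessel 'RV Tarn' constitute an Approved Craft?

No

rule 11 — Tier V Voyage: vessel's length overall: 263 m ≥ 225 m? yes; the vessel has a valid load-line certificate? yes; the vessel is engaged in fishing? yes — 3 of 3 hold (need ≥2) → satisfied.
rule 3 — Qualifying Carrier: [the vessel is not a pleasure craft? no] OR [the vessel is not classed with a recognised organisation? yes] → satisfied.
rule 1 — Protected Voyage: Tier V Voyage (rule 11)? yes; Qualifying Carrier (rule 3)? yes; the vessel operates beyond territorial waters? yes — 3 of 3 hold (need ≥2) → satisfied.
rule 4 — Exempt Operation: [the vessel carries passengers for reward? yes] AND [the vessel is propelled by mechanical means? yes] → satisfied.
rule 8 — Licensed Voyage: [the vessel carries dangerous goods? yes] AND [the vessel is registered under the domestic flag? no] → not satisfied.
rule 2 — Tier IV Craft: [Exempt Operation (rule 4)? yes] OR [the vessel carries passengers for reward? yes] OR [Licensed Voyage (rule 8)? no] → satisfied.
rule 9 — Tier II Boat: [the vessel is not a pleasure craft? no] OR [the vessel operates beyond territorial waters? yes] → satisfied.
rule 10 — Provisional Ship: [the vessel is registered under the domestic flag? no] OR [the vessel is engaged in fishing? yes] → satisfied.
rule 7 — Essential Carrier: [not a Tier II Boat (rule 9)? no] OR [not a Provisional Ship (rule 10)? no] → not satisfied.
rule 5 — Approved Craft: Protected Voyage (rule 1)? yes; not a Tier IV Craft (rule 2)? no; Essential Carrier (rule 7)? no — 1 of 3 hold (need ≥2) → not satisfied.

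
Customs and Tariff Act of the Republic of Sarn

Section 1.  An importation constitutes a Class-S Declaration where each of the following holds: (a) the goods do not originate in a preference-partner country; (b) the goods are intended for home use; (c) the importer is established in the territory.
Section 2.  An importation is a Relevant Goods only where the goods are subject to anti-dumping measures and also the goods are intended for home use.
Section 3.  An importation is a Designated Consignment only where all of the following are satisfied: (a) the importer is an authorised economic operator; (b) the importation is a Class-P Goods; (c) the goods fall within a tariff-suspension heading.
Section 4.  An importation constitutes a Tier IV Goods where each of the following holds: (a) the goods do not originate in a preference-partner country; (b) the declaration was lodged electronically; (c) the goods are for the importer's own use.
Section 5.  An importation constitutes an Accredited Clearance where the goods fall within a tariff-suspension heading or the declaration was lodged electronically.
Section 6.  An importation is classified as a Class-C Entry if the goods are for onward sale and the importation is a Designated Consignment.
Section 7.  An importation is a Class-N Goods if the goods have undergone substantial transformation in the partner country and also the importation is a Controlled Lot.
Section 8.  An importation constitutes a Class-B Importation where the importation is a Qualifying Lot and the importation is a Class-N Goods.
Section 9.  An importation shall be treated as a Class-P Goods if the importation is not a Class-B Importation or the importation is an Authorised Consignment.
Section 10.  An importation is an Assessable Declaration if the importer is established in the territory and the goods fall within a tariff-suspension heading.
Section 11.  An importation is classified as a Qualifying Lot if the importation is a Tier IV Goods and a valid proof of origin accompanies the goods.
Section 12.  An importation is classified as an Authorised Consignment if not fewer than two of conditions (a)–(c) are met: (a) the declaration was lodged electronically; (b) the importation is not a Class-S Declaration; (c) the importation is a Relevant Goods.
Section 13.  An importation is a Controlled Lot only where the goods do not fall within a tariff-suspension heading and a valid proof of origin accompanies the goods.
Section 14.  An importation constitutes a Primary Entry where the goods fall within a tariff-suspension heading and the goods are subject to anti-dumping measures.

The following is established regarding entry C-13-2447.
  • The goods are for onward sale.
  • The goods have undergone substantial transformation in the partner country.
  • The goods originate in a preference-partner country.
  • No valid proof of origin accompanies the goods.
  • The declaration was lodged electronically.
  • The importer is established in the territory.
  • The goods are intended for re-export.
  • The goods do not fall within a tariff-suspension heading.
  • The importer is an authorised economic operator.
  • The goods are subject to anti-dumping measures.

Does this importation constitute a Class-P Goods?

Yes

Under section 4: the goods do not originate in a preference-partner country? no; and the declaration was lodged electronically? yes; and the goods are for the importer's own use? no. So the importation is not a Tier IV Goods.
Under section 11: Tier IV Goods (section 4)? no; and a valid proof of origin accompanies the goods? no. So the importation is not a Qualifying Lot.
Under section 13: the goods do not fall within a tariff-suspension heading? yes; and a valid proof of origin accompanies the goods? no. So the importation is not a Controlled Lot.
Under section 7: the goods have undergone substantial transformation in the partner country? yes; and Controlled Lot (section 13)? no. So the importation is not a Class-N Goods.
Under section 8: Qualifying Lot (section 11)? no; and Class-N Goods (section 7)? no. So the importation is not a Class-B Importation.
Under section 1: the goods do not originate in a preference-partner country? no; and the goods are intended for home use? no; and the importer is established in the territory? yes. So the importation is not a Class-S Declaration.
Under section 2: the goods are subject to anti-dumping measures? yes; and the goods are intended for home use? no. So the importation is not a Relevant Goods.
Under section 12: the declaration was lodged electronically? yes; not a Class-S Declaration (section 1)? yes; Relevant Goods (section 2)? no — 2 of 3 hold (need ≥2) → satisfied.
Under section 9: not a Class-B Importation (section 8)? yes; or Authorised Consignment (section 12)? yes. So the importation is a Class-P Goods.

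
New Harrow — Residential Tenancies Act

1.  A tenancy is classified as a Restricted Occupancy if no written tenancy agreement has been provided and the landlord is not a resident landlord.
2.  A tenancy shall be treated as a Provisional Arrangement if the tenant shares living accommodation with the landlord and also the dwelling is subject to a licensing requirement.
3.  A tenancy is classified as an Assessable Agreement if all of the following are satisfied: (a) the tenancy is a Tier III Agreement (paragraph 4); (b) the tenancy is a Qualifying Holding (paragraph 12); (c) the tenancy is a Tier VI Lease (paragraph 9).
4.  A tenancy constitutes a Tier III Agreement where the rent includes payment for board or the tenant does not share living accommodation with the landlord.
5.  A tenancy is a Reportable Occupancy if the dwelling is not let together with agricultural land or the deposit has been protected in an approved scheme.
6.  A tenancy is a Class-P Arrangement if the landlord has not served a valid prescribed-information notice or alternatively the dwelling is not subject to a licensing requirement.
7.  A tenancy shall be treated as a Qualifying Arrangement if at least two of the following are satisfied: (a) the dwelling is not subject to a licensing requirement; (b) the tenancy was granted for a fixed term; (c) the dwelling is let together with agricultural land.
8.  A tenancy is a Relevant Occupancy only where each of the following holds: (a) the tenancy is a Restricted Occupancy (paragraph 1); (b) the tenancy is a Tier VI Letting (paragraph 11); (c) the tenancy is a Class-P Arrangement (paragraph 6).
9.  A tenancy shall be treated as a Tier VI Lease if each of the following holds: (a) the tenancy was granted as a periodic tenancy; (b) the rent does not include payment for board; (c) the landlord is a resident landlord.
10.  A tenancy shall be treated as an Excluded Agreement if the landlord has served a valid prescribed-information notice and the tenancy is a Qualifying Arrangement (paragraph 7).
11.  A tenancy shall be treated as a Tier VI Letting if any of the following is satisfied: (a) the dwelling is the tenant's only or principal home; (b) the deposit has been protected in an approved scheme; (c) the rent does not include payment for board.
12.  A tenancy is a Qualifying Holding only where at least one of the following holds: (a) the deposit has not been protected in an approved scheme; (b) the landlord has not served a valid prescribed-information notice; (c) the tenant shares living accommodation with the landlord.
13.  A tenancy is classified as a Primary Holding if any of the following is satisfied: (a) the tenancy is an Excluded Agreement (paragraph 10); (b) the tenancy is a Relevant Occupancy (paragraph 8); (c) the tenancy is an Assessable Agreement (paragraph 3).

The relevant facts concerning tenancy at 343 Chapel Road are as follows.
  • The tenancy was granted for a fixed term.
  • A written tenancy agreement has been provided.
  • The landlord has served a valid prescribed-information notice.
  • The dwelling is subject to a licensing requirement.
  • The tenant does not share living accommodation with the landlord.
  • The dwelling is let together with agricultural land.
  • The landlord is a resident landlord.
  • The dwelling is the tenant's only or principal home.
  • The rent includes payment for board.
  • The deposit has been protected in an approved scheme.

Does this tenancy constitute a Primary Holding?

Yes

paragraph 7 — Qualifying Arrangement: the dwelling is not subject to a licensing requirement? no; the tenancy was granted for a fixed term? yes; the dwelling is let together with agricultural land? yes — 2 of 3 hold (need ≥2) → satisfied.
paragraph 10 — Excluded Agreement: [the landlord has served a valid prescribed-information notice? yes] AND [Qualifying Arrangement (paragraph 7)? yes] → satisfied.
paragraph 1 — Restricted Occupancy: [no written tenancy agreement has been provided? no] AND [the landlord is not a resident landlord? no] → not satisfied.
paragraph 11 — Tier VI Letting: [the dwelling is the tenant's only or principal home? yes] OR [the deposit has been protected in an approved scheme? yes] OR [the rent does not include payment for board? no] → satisfied.
paragraph 6 — Class-P Arrangement: [the landlord has not served a valid prescribed-information notice? no] OR [the dwelling is not subject to a licensing requirement? no] → not satisfied.
paragraph 8 — Relevant Occupancy: [Restricted Occupancy (paragraph 1)? no] AND [Tier VI Letting (paragraph 11)? yes] AND [Class-P Arrangement (paragraph 6)? no] → not satisfied.
paragraph 4 — Tier III Agreement: [the rent includes payment for board? yes] OR [the tenant does not share living accommodation with the landlord? yes] → satisfied.
paragraph 12 — Qualifying Holding: [the deposit has not been protected in an approved scheme? no] OR [the landlord has not served a valid prescribed-information notice? no] OR [the tenant shares living accommodation with the landlord? no] → not satisfied.
paragraph 9 — Tier VI Lease: [the tenancy was granted as a periodic tenancy? no] AND [the rent does not include payment for board? no] AND [the landlord is a resident landlord? yes] → not satisfied.
paragraph 3 — Assessable Agreement: [Tier III Agreement (paragraph 4)? yes] AND [Qualifying Holding (paragraph 12)? no] AND [Tier VI Lease (paragraph 9)? no] → not satisfied.
paragraph 13 — Primary Holding: [Excluded Agreement (paragraph 10)? yes] OR [Relevant Occupancy (paragraph 8)? no] OR [Assessable Agreement (paragraph 3)? no] → satisfied.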